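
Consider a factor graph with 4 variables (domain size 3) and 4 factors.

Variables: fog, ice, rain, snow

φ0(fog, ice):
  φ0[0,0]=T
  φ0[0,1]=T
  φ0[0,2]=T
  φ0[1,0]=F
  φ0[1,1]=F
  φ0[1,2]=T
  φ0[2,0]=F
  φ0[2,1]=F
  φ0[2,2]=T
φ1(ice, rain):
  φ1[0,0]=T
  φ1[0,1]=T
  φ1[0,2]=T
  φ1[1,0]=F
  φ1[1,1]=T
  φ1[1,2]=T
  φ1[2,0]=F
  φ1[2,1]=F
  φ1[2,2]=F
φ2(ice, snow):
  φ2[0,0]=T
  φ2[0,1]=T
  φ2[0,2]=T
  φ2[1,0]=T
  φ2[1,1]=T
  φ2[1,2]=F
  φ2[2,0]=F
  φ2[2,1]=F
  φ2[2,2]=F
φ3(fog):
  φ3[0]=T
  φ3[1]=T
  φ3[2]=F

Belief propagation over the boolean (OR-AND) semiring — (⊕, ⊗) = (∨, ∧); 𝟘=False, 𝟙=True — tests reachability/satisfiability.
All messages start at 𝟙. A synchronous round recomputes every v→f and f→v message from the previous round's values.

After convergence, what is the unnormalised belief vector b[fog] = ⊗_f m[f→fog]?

b[fog] = [T, F, F]

init: all messages = 𝟙 over 3 values
r1 m[φ0→fog] = [T, T, T]
r1 m[φ0→ice] = [T, T, T]
r1 m[φ1→ice] = [T, T, F]
r1 m[φ1→rain] = [T, T, T]
r1 m[φ2→ice] = [T, T, F]
r1 m[φ2→snow] = [T, T, T]
r1 m[φ3→fog] = [T, T, F]
r1 m[fog→φ0] = [T, T, T]
r1 m[fog→φ3] = [T, T, T]
r1 m[ice→φ0] = [T, T, T]
r1 m[ice→φ1] = [T, T, T]
r1 m[ice→φ2] = [T, T, T]
r1 m[rain→φ1] = [T, T, T]
r1 m[snow→φ2] = [T, T, T]
r2 m[φ0→fog] = [T, T, T]
r2 m[φ0→ice] = [T, T, T]
r2 m[φ1→ice] = [T, T, F]
r2 m[φ1→rain] = [T, T, T]
r2 m[φ2→ice] = [T, T, F]
r2 m[φ2→snow] = [T, T, T]
r2 m[φ3→fog] = [T, T, F]
r2 m[fog→φ0] = [T, T, F]
r2 m[fog→φ3] = [T, T, T]
r2 m[ice→φ0] = [T, T, F]
r2 m[ice→φ1] = [T, T, F]
r2 m[ice→φ2] = [T, T, F]
r2 m[rain→φ1] = [T, T, T]
r2 m[snow→φ2] = [T, T, T]
r3 m[φ0→fog] = [T, F, F]
r3 m[φ0→ice] = [T, T, T]
r3 m[φ1→ice] = [T, T, F]
r3 m[φ1→rain] = [T, T, T]
r3 m[φ2→ice] = [T, T, F]
r3 m[φ2→snow] = [T, T, T]
r3 m[φ3→fog] = [T, T, F]
r3 m[fog→φ0] = [T, T, F]
r3 m[fog→φ3] = [T, T, T]
r3 m[ice→φ0] = [T, T, F]
r3 m[ice→φ1] = [T, T, F]
r3 m[ice→φ2] = [T, T, F]
r3 m[rain→φ1] = [T, T, T]
r3 m[snow→φ2] = [T, T, T]
r4 m[φ0→fog] = [T, F, F]
r4 m[φ0→ice] = [T, T, T]
r4 m[φ1→ice] = [T, T, F]
r4 m[φ1→rain] = [T, T, T]
r4 m[φ2→ice] = [T, T, F]
r4 m[φ2→snow] = [T, T, T]
r4 m[φ3→fog] = [T, T, F]
r4 m[fog→φ0] = [T, T, F]
r4 m[fog→φ3] = [T, F, F]
r4 m[ice→φ0] = [T, T, F]
r4 m[ice→φ1] = [T, T, F]
r4 m[ice→φ2] = [T, T, F]
r4 m[rain→φ1] = [T, T, T]
r4 m[snow→φ2] = [T, T, T]
r5 m[φ0→fog] = [T, F, F]
r5 m[φ0→ice] = [T, T, T]
r5 m[φ1→ice] = [T, T, F]
r5 m[φ1→rain] = [T, T, T]
r5 m[φ2→ice] = [T, T, F]
r5 m[φ2→snow] = [T, T, T]
r5 m[φ3→fog] = [T, T, F]
r5 m[fog→φ0] = [T, T, F]
r5 m[fog→φ3] = [T, F, F]
r5 m[ice→φ0] = [T, T, F]
r5 m[ice→φ1] = [T, T, F]
r5 m[ice→φ2] = [T, T, F]
r5 m[rain→φ1] = [T, T, T]
r5 m[snow→φ2] = [T, T, T]
fixed point reached at round 5
b[fog] = ⊗ incoming = [T, F, F]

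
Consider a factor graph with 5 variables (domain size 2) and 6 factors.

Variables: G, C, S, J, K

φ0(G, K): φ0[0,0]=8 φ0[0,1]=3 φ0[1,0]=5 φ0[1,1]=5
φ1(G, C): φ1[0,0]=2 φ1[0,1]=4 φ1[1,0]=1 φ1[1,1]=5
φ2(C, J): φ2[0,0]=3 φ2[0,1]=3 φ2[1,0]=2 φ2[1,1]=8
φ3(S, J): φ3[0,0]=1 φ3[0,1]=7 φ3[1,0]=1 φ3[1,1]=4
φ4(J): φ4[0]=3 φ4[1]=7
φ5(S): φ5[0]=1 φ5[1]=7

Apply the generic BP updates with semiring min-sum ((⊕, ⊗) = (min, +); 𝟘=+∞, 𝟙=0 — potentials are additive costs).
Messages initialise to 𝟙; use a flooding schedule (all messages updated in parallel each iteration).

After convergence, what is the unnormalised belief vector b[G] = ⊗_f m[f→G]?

init: all messages = 𝟙 over 2 values
r1 m[φ0→G] = [3, 5]
r1 m[φ0→K] = [5, 3]
r1 m[φ1→G] = [2, 1]
r1 m[φ1→C] = [1, 4]
r1 m[φ2→C] = [3, 2]
r1 m[φ2→J] = [2, 3]
r1 m[φ3→S] = [1, 1]
r1 m[φ3→J] = [1, 4]
r1 m[φ4→J] = [3, 7]
r1 m[φ5→S] = [1, 7]
r1 m[G→φ0] = [0, 0]
r1 m[G→φ1] = [0, 0]
r1 m[C→φ1] = [0, 0]
r1 m[C→φ2] = [0, 0]
r1 m[S→φ3] = [0, 0]
r1 m[S→φ5] = [0, 0]
r1 m[J→φ2] = [0, 0]
r1 m[J→φ3] = [0, 0]
r1 m[J→φ4] = [0, 0]
r1 m[K→φ0] = [0, 0]
r2 m[φ0→G] = [3, 5]
r2 m[φ0→K] = [5, 3]
r2 m[φ1→G] = [2, 1]
r2 m[φ1→C] = [1, 4]
r2 m[φ2→C] = [3, 2]
r2 m[φ2→J] = [2, 3]
r2 m[φ3→S] = [1, 1]
r2 m[φ3→J] = [1, 4]
r2 m[φ4→J] = [3, 7]
r2 m[φ5→S] = [1, 7]
r2 m[G→φ0] = [2, 1]
r2 m[G→φ1] = [3, 5]
r2 m[C→φ1] = [3, 2]
r2 m[C→φ2] = [1, 4]
r2 m[S→φ3] = [1, 7]
r2 m[S→φ5] = [1, 1]
r2 m[J→φ2] = [4, 11]
r2 m[J→φ3] = [5, 10]
r2 m[J→φ4] = [3, 7]
r2 m[K→φ0] = [0, 0]
r3 m[φ0→G] = [3, 5]
r3 m[φ0→K] = [6, 5]
r3 m[φ1→G] = [5, 4]
r3 m[φ1→C] = [5, 7]
r3 m[φ2→C] = [7, 6]
r3 m[φ2→J] = [4, 4]
r3 m[φ3→S] = [6, 6]
r3 m[φ3→J] = [2, 8]
r3 m[φ4→J] = [3, 7]
r3 m[φ5→S] = [1, 7]
r3 m[G→φ0] = [2, 1]
r3 m[G→φ1] = [3, 5]
r3 m[C→φ1] = [3, 2]
r3 m[C→φ2] = [1, 4]
r3 m[S→φ3] = [1, 7]
r3 m[S→φ5] = [1, 1]
r3 m[J→φ2] = [4, 11]
r3 m[J→φ3] = [5, 10]
r3 m[J→φ4] = [3, 7]
r3 m[K→φ0] = [0, 0]
r4 m[φ0→G] = [3, 5]
r4 m[φ0→K] = [6, 5]
r4 m[φ1→G] = [5, 4]
r4 m[φ1→C] = [5, 7]
r4 m[φ2→C] = [7, 6]
r4 m[φ2→J] = [4, 4]
r4 m[φ3→S] = [6, 6]
r4 m[φ3→J] = [2, 8]
r4 m[φ4→J] = [3, 7]
r4 m[φ5→S] = [1, 7]
r4 m[G→φ0] = [5, 4]
r4 m[G→φ1] = [3, 5]
r4 m[C→φ1] = [7, 6]
r4 m[C→φ2] = [5, 7]
r4 m[S→φ3] = [1, 7]
r4 m[S→φ5] = [6, 6]
r4 m[J→φ2] = [5, 15]
r4 m[J→φ3] = [7, 11]
r4 m[J→φ4] = [6, 12]
r4 m[K→φ0] = [0, 0]
r5 m[φ0→G] = [3, 5]
r5 m[φ0→K] = [9, 8]
r5 m[φ1→G] = [9, 8]
r5 m[φ1→C] = [5, 7]
r5 m[φ2→C] = [8, 7]
r5 m[φ2→J] = [8, 8]
r5 m[φ3→S] = [8, 8]
r5 m[φ3→J] = [2, 8]
r5 m[φ4→J] = [3, 7]
r5 m[φ5→S] = [1, 7]
r5 m[G→φ0] = [5, 4]
r5 m[G→φ1] = [3, 5]
r5 m[C→φ1] = [7, 6]
r5 m[C→φ2] = [5, 7]
r5 m[S→φ3] = [1, 7]
r5 m[S→φ5] = [6, 6]
r5 m[J→φ2] = [5, 15]
r5 m[J→φ3] = [7, 11]
r5 m[J→φ4] = [6, 12]
r5 m[K→φ0] = [0, 0]
r6 m[φ0→G] = [3, 5]
r6 m[φ0→K] = [9, 8]
r6 m[φ1→G] = [9, 8]
r6 m[φ1→C] = [5, 7]
r6 m[φ2→C] = [8, 7]
r6 m[φ2→J] = [8, 8]
r6 m[φ3→S] = [8, 8]
r6 m[φ3→J] = [2, 8]
r6 m[φ4→J] = [3, 7]
r6 m[φ5→S] = [1, 7]
r6 m[G→φ0] = [9, 8]
r6 m[G→φ1] = [3, 5]
r6 m[C→φ1] = [8, 7]
r6 m[C→φ2] = [5, 7]
r6 m[S→φ3] = [1, 7]
r6 m[S→φ5] = [8, 8]
r6 m[J→φ2] = [5, 15]
r6 m[J→φ3] = [11, 15]
r6 m[J→φ4] = [10, 16]
r6 m[K→φ0] = [0, 0]
r7 m[φ0→G] = [3, 5]
r7 m[φ0→K] = [13, 12]
r7 m[φ1→G] = [10, 9]
r7 m[φ1→C] = [5, 7]
r7 m[φ2→C] = [8, 7]
r7 m[φ2→J] = [8, 8]
r7 m[φ3→S] = [12, 12]
r7 m[φ3→J] = [2, 8]
r7 m[φ4→J] = [3, 7]
r7 m[φ5→S] = [1, 7]
r7 m[G→φ0] = [9, 8]
r7 m[G→φ1] = [3, 5]
r7 m[C→φ1] = [8, 7]
r7 m[C→φ2] = [5, 7]
r7 m[S→φ3] = [1, 7]
r7 m[S→φ5] = [8, 8]
r7 m[J→φ2] = [5, 15]
r7 m[J→φ3] = [11, 15]
r7 m[J→φ4] = [10, 16]
r7 m[K→φ0] = [0, 0]
r8 m[φ0→G] = [3, 5]
r8 m[φ0→K] = [13, 12]
r8 m[φ1→G] = [10, 9]
r8 m[φ1→C] = [5, 7]
r8 m[φ2→C] = [8, 7]
r8 m[φ2→J] = [8, 8]
r8 m[φ3→S] = [12, 12]
r8 m[φ3→J] = [2, 8]
r8 m[φ4→J] = [3, 7]
r8 m[φ5→S] = [1, 7]
r8 m[G→φ0] = [10, 9]
r8 m[G→φ1] = [3, 5]
r8 m[C→φ1] = [8, 7]
r8 m[C→φ2] = [5, 7]
r8 m[S→φ3] = [1, 7]
r8 m[S→φ5] = [12, 12]
r8 m[J→φ2] = [5, 15]
r8 m[J→φ3] = [11, 15]
r8 m[J→φ4] = [10, 16]
r8 m[K→φ0] = [0, 0]
r9 m[φ0→G] = [3, 5]
r9 m[φ0→K] = [14, 13]
r9 m[φ1→G] = [10, 9]
r9 m[φ1→C] = [5, 7]
r9 m[φ2→C] = [8, 7]
r9 m[φ2→J] = [8, 8]
r9 m[φ3→S] = [12, 12]
r9 m[φ3→J] = [2, 8]
r9 m[φ4→J] = [3, 7]
r9 m[φ5→S] = [1, 7]
r9 m[G→φ0] = [10, 9]
r9 m[G→φ1] = [3, 5]
r9 m[C→φ1] = [8, 7]
r9 m[C→φ2] = [5, 7]
r9 m[S→φ3] = [1, 7]
r9 m[S→φ5] = [12, 12]
r9 m[J→φ2] = [5, 15]
r9 m[J→φ3] = [11, 15]
r9 m[J→φ4] = [10, 16]
r9 m[K→φ0] = [0, 0]
r10 m[φ0→G] = [3, 5]
r10 m[φ0→K] = [14, 13]
r10 m[φ1→G] = [10, 9]
r10 m[φ1→C] = [5, 7]
r10 m[φ2→C] = [8, 7]
r10 m[φ2→J] = [8, 8]
r10 m[φ3→S] = [12, 12]
r10 m[φ3→J] = [2, 8]
r10 m[φ4→J] = [3, 7]
r10 m[φ5→S] = [1, 7]
r10 m[G→φ0] = [10, 9]
r10 m[G→φ1] = [3, 5]
r10 m[C→φ1] = [8, 7]
r10 m[C→φ2] = [5, 7]
r10 m[S→φ3] = [1, 7]
r10 m[S→φ5] = [12, 12]
r10 m[J→φ2] = [5, 15]
r10 m[J→φ3] = [11, 15]
r10 m[J→φ4] = [10, 16]
r10 m[K→φ0] = [0, 0]
fixed point reached at round 10
b[G] = ⊗ incoming = [13, 14]

b[G] = [13, 14]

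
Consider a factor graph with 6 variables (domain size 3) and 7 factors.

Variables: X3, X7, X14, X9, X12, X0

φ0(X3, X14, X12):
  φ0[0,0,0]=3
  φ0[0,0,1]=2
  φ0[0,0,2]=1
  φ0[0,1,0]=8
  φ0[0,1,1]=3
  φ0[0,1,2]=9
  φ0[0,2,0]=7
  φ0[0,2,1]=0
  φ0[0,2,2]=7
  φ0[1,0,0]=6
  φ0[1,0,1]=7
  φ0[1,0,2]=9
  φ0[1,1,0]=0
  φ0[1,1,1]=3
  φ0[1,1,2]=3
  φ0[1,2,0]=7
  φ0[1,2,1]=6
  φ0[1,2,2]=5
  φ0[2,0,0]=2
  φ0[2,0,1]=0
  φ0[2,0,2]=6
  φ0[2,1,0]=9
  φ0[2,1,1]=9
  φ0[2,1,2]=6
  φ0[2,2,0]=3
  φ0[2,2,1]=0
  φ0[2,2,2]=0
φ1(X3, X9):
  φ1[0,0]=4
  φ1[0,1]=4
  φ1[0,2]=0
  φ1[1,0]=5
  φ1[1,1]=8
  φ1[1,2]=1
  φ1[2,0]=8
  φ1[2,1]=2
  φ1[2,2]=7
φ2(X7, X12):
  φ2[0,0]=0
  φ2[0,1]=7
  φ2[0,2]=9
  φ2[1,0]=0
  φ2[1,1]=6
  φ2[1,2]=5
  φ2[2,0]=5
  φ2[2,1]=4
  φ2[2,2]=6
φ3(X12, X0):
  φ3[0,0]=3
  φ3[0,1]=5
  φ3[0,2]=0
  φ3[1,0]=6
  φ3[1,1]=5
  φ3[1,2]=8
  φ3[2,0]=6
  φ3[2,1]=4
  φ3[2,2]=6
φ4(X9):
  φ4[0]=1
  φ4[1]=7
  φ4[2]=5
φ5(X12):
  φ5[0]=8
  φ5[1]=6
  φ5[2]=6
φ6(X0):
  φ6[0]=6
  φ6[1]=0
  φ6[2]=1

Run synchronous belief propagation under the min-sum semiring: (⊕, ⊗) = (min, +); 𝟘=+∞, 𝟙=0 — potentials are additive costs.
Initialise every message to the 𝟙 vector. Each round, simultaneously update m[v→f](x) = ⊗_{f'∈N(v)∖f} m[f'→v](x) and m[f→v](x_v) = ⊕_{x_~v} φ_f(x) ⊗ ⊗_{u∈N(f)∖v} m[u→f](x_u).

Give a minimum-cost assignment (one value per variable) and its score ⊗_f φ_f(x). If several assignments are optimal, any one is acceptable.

init: all messages = 𝟙 over 3 values
r1 m[φ0→X3] = [0, 0, 0]
r1 m[φ0→X14] = [0, 0, 0]
r1 m[φ0→X12] = [0, 0, 0]
r1 m[φ1→X3] = [0, 1, 2]
r1 m[φ1→X9] = [4, 2, 0]
r1 m[φ2→X7] = [0, 0, 4]
r1 m[φ2→X12] = [0, 4, 5]
r1 m[φ3→X12] = [0, 5, 4]
r1 m[φ3→X0] = [3, 4, 0]
r1 m[φ4→X9] = [1, 7, 5]
r1 m[φ5→X12] = [8, 6, 6]
r1 m[φ6→X0] = [6, 0, 1]
r1 m[X3→φ0] = [0, 0, 0]
r1 m[X3→φ1] = [0, 0, 0]
r1 m[X7→φ2] = [0, 0, 0]
r1 m[X14→φ0] = [0, 0, 0]
r1 m[X9→φ1] = [0, 0, 0]
r1 m[X9→φ4] = [0, 0, 0]
r1 m[X12→φ0] = [0, 0, 0]
r1 m[X12→φ2] = [0, 0, 0]
r1 m[X12→φ3] = [0, 0, 0]
r1 m[X12→φ5] = [0, 0, 0]
r1 m[X0→φ3] = [0, 0, 0]
r1 m[X0→φ6] = [0, 0, 0]
r2 m[φ0→X3] = [0, 0, 0]
r2 m[φ0→X14] = [0, 0, 0]
r2 m[φ0→X12] = [0, 0, 0]
r2 m[φ1→X3] = [0, 1, 2]
r2 m[φ1→X9] = [4, 2, 0]
r2 m[φ2→X7] = [0, 0, 4]
r2 m[φ2→X12] = [0, 4, 5]
r2 m[φ3→X12] = [0, 5, 4]
r2 m[φ3→X0] = [3, 4, 0]
r2 m[φ4→X9] = [1, 7, 5]
r2 m[φ5→X12] = [8, 6, 6]
r2 m[φ6→X0] = [6, 0, 1]
r2 m[X3→φ0] = [0, 1, 2]
r2 m[X3→φ1] = [0, 0, 0]
r2 m[X7→φ2] = [0, 0, 0]
r2 m[X14→φ0] = [0, 0, 0]
r2 m[X9→φ1] = [1, 7, 5]
r2 m[X9→φ4] = [4, 2, 0]
r2 m[X12→φ0] = [8, 15, 15]
r2 m[X12→φ2] = [8, 11, 10]
r2 m[X12→φ3] = [8, 10, 11]
r2 m[X12→φ5] = [0, 9, 9]
r2 m[X0→φ3] = [6, 0, 1]
r2 m[X0→φ6] = [3, 4, 0]
r3 m[φ0→X3] = [11, 8, 10]
r3 m[φ0→X14] = [11, 9, 13]
r3 m[φ0→X12] = [1, 0, 1]
r3 m[φ1→X3] = [5, 6, 9]
r3 m[φ1→X9] = [4, 2, 0]
r3 m[φ2→X7] = [8, 8, 13]
r3 m[φ2→X12] = [0, 4, 5]
r3 m[φ3→X12] = [1, 5, 4]
r3 m[φ3→X0] = [11, 13, 8]
r3 m[φ4→X9] = [1, 7, 5]
r3 m[φ5→X12] = [8, 6, 6]
r3 m[φ6→X0] = [6, 0, 1]
r3 m[X3→φ0] = [0, 1, 2]
r3 m[X3→φ1] = [0, 0, 0]
r3 m[X7→φ2] = [0, 0, 0]
r3 m[X14→φ0] = [0, 0, 0]
r3 m[X9→φ1] = [1, 7, 5]
r3 m[X9→φ4] = [4, 2, 0]
r3 m[X12→φ0] = [8, 15, 15]
r3 m[X12→φ2] = [8, 11, 10]
r3 m[X12→φ3] = [8, 10, 11]
r3 m[X12→φ5] = [0, 9, 9]
r3 m[X0→φ3] = [6, 0, 1]
r3 m[X0→φ6] = [3, 4, 0]
r4 m[φ0→X3] = [11, 8, 10]
r4 m[φ0→X14] = [11, 9, 13]
r4 m[φ0→X12] = [1, 0, 1]
r4 m[φ1→X3] = [5, 6, 9]
r4 m[φ1→X9] = [4, 2, 0]
r4 m[φ2→X7] = [8, 8, 13]
r4 m[φ2→X12] = [0, 4, 5]
r4 m[φ3→X12] = [1, 5, 4]
r4 m[φ3→X0] = [11, 13, 8]
r4 m[φ4→X9] = [1, 7, 5]
r4 m[φ5→X12] = [8, 6, 6]
r4 m[φ6→X0] = [6, 0, 1]
r4 m[X3→φ0] = [5, 6, 9]
r4 m[X3→φ1] = [11, 8, 10]
r4 m[X7→φ2] = [0, 0, 0]
r4 m[X14→φ0] = [0, 0, 0]
r4 m[X9→φ1] = [1, 7, 5]
r4 m[X9→φ4] = [4, 2, 0]
r4 m[X12→φ0] = [9, 15, 15]
r4 m[X12→φ2] = [10, 11, 11]
r4 m[X12→φ3] = [9, 10, 12]
r4 m[X12→φ5] = [2, 9, 10]
r4 m[X0→φ3] = [6, 0, 1]
r4 m[X0→φ6] = [11, 13, 8]
r5 m[φ0→X3] = [12, 9, 11]
r5 m[φ0→X14] = [17, 15, 20]
r5 m[φ0→X12] = [6, 5, 6]
r5 m[φ1→X3] = [5, 6, 9]
r5 m[φ1→X9] = [13, 12, 9]
r5 m[φ2→X7] = [10, 10, 15]
r5 m[φ2→X12] = [0, 4, 5]
r5 m[φ3→X12] = [1, 5, 4]
r5 m[φ3→X0] = [12, 14, 9]
r5 m[φ4→X9] = [1, 7, 5]
r5 m[φ5→X12] = [8, 6, 6]
r5 m[φ6→X0] = [6, 0, 1]
r5 m[X3→φ0] = [5, 6, 9]
r5 m[X3→φ1] = [11, 8, 10]
r5 m[X7→φ2] = [0, 0, 0]
r5 m[X14→φ0] = [0, 0, 0]
r5 m[X9→φ1] = [1, 7, 5]
r5 m[X9→φ4] = [4, 2, 0]
r5 m[X12→φ0] = [9, 15, 15]
r5 m[X12→φ2] = [10, 11, 11]
r5 m[X12→φ3] = [9, 10, 12]
r5 m[X12→φ5] = [2, 9, 10]
r5 m[X0→φ3] = [6, 0, 1]
r5 m[X0→φ6] = [11, 13, 8]
r6 m[φ0→X3] = [12, 9, 11]
r6 m[φ0→X14] = [17, 15, 20]
r6 m[φ0→X12] = [6, 5, 6]
r6 m[φ1→X3] = [5, 6, 9]
r6 m[φ1→X9] = [13, 12, 9]
r6 m[φ2→X7] = [10, 10, 15]
r6 m[φ2→X12] = [0, 4, 5]
r6 m[φ3→X12] = [1, 5, 4]
r6 m[φ3→X0] = [12, 14, 9]
r6 m[φ4→X9] = [1, 7, 5]
r6 m[φ5→X12] = [8, 6, 6]
r6 m[φ6→X0] = [6, 0, 1]
r6 m[X3→φ0] = [5, 6, 9]
r6 m[X3→φ1] = [12, 9, 11]
r6 m[X7→φ2] = [0, 0, 0]
r6 m[X14→φ0] = [0, 0, 0]
r6 m[X9→φ1] = [1, 7, 5]
r6 m[X9→φ4] = [13, 12, 9]
r6 m[X12→φ0] = [9, 15, 15]
r6 m[X12→φ2] = [15, 16, 16]
r6 m[X12→φ3] = [14, 15, 17]
r6 m[X12→φ5] = [7, 14, 15]
r6 m[X0→φ3] = [6, 0, 1]
r6 m[X0→φ6] = [12, 14, 9]
r7 m[φ0→X3] = [12, 9, 11]
r7 m[φ0→X14] = [17, 15, 20]
r7 m[φ0→X12] = [6, 5, 6]
r7 m[φ1→X3] = [5, 6, 9]
r7 m[φ1→X9] = [14, 13, 10]
r7 m[φ2→X7] = [15, 15, 20]
r7 m[φ2→X12] = [0, 4, 5]
r7 m[φ3→X12] = [1, 5, 4]
r7 m[φ3→X0] = [17, 19, 14]
r7 m[φ4→X9] = [1, 7, 5]
r7 m[φ5→X12] = [8, 6, 6]
r7 m[φ6→X0] = [6, 0, 1]
r7 m[X3→φ0] = [5, 6, 9]
r7 m[X3→φ1] = [12, 9, 11]
r7 m[X7→φ2] = [0, 0, 0]
r7 m[X14→φ0] = [0, 0, 0]
r7 m[X9→φ1] = [1, 7, 5]
r7 m[X9→φ4] = [13, 12, 9]
r7 m[X12→φ0] = [9, 15, 15]
r7 m[X12→φ2] = [15, 16, 16]
r7 m[X12→φ3] = [14, 15, 17]
r7 m[X12→φ5] = [7, 14, 15]
r7 m[X0→φ3] = [6, 0, 1]
r7 m[X0→φ6] = [12, 14, 9]
r8 m[φ0→X3] = [12, 9, 11]
r8 m[φ0→X14] = [17, 15, 20]
r8 m[φ0→X12] = [6, 5, 6]
r8 m[φ1→X3] = [5, 6, 9]
r8 m[φ1→X9] = [14, 13, 10]
r8 m[φ2→X7] = [15, 15, 20]
r8 m[φ2→X12] = [0, 4, 5]
r8 m[φ3→X12] = [1, 5, 4]
r8 m[φ3→X0] = [17, 19, 14]
r8 m[φ4→X9] = [1, 7, 5]
r8 m[φ5→X12] = [8, 6, 6]
r8 m[φ6→X0] = [6, 0, 1]
r8 m[X3→φ0] = [5, 6, 9]
r8 m[X3→φ1] = [12, 9, 11]
r8 m[X7→φ2] = [0, 0, 0]
r8 m[X14→φ0] = [0, 0, 0]
r8 m[X9→φ1] = [1, 7, 5]
r8 m[X9→φ4] = [14, 13, 10]
r8 m[X12→φ0] = [9, 15, 15]
r8 m[X12→φ2] = [15, 16, 16]
r8 m[X12→φ3] = [14, 15, 17]
r8 m[X12→φ5] = [7, 14, 15]
r8 m[X0→φ3] = [6, 0, 1]
r8 m[X0→φ6] = [17, 19, 14]
r9 m[φ0→X3] = [12, 9, 11]
r9 m[φ0→X14] = [17, 15, 20]
r9 m[φ0→X12] = [6, 5, 6]
r9 m[φ1→X3] = [5, 6, 9]
r9 m[φ1→X9] = [14, 13, 10]
r9 m[φ2→X7] = [15, 15, 20]
r9 m[φ2→X12] = [0, 4, 5]
r9 m[φ3→X12] = [1, 5, 4]
r9 m[φ3→X0] = [17, 19, 14]
r9 m[φ4→X9] = [1, 7, 5]
r9 m[φ5→X12] = [8, 6, 6]
r9 m[φ6→X0] = [6, 0, 1]
r9 m[X3→φ0] = [5, 6, 9]
r9 m[X3→φ1] = [12, 9, 11]
r9 m[X7→φ2] = [0, 0, 0]
r9 m[X14→φ0] = [0, 0, 0]
r9 m[X9→φ1] = [1, 7, 5]
r9 m[X9→φ4] = [14, 13, 10]
r9 m[X12→φ0] = [9, 15, 15]
r9 m[X12→φ2] = [15, 16, 16]
r9 m[X12→φ3] = [14, 15, 17]
r9 m[X12→φ5] = [7, 14, 15]
r9 m[X0→φ3] = [6, 0, 1]
r9 m[X0→φ6] = [17, 19, 14]
fixed point reached at round 9
traceback from X3: (X3=1, X7=0, X14=1, X9=0, X12=0, X0=2), score=15

assignment: (X3=1, X7=0, X14=1, X9=0, X12=0, X0=2); score = 15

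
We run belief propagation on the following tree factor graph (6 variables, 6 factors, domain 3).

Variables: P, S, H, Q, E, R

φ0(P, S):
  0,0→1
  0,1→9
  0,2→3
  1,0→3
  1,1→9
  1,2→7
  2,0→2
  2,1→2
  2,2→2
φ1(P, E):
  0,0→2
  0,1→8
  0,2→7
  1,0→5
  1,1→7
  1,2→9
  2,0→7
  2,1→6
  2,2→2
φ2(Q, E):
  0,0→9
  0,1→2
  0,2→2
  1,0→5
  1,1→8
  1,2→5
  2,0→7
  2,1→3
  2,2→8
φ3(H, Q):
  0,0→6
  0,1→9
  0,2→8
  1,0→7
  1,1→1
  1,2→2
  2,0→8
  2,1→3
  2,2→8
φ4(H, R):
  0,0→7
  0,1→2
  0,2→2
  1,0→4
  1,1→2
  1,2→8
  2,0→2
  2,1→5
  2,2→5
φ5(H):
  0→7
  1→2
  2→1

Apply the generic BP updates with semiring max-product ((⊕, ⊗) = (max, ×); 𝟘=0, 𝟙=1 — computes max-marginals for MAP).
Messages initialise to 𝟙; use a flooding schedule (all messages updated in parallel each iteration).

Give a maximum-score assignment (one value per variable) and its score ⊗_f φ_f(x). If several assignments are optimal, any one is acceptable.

assignment: (P=0, S=1, H=0, Q=1, E=1, R=0); score = 254016

init: all messages = 𝟙 over 3 values
r1 m[φ0→P] = [9, 9, 2]
r1 m[φ0→S] = [3, 9, 7]
r1 m[φ1→P] = [8, 9, 7]
r1 m[φ1→E] = [7, 8, 9]
r1 m[φ2→Q] = [9, 8, 8]
r1 m[φ2→E] = [9, 8, 8]
r1 m[φ3→H] = [9, 7, 8]
r1 m[φ3→Q] = [8, 9, 8]
r1 m[φ4→H] = [7, 8, 5]
r1 m[φ4→R] = [7, 5, 8]
r1 m[φ5→H] = [7, 2, 1]
r1 m[P→φ0] = [1, 1, 1]
r1 m[P→φ1] = [1, 1, 1]
r1 m[S→φ0] = [1, 1, 1]
r1 m[H→φ3] = [1, 1, 1]
r1 m[H→φ4] = [1, 1, 1]
r1 m[H→φ5] = [1, 1, 1]
r1 m[Q→φ2] = [1, 1, 1]
r1 m[Q→φ3] = [1, 1, 1]
r1 m[E→φ1] = [1, 1, 1]
r1 m[E→φ2] = [1, 1, 1]
r1 m[R→φ4] = [1, 1, 1]
r2 m[φ0→P] = [9, 9, 2]
r2 m[φ0→S] = [3, 9, 7]
r2 m[φ1→P] = [8, 9, 7]
r2 m[φ1→E] = [7, 8, 9]
r2 m[φ2→Q] = [9, 8, 8]
r2 m[φ2→E] = [9, 8, 8]
r2 m[φ3→H] = [9, 7, 8]
r2 m[φ3→Q] = [8, 9, 8]
r2 m[φ4→H] = [7, 8, 5]
r2 m[φ4→R] = [7, 5, 8]
r2 m[φ5→H] = [7, 2, 1]
r2 m[P→φ0] = [8, 9, 7]
r2 m[P→φ1] = [9, 9, 2]
r2 m[S→φ0] = [1, 1, 1]
r2 m[H→φ3] = [49, 16, 5]
r2 m[H→φ4] = [63, 14, 8]
r2 m[H→φ5] = [63, 56, 40]
r2 m[Q→φ2] = [8, 9, 8]
r2 m[Q→φ3] = [9, 8, 8]
r2 m[E→φ1] = [9, 8, 8]
r2 m[E→φ2] = [7, 8, 9]
r2 m[R→φ4] = [1, 1, 1]
r3 m[φ0→P] = [9, 9, 2]
r3 m[φ0→S] = [27, 81, 63]
r3 m[φ1→P] = [64, 72, 63]
r3 m[φ1→E] = [45, 72, 81]
r3 m[φ2→Q] = [63, 64, 72]
r3 m[φ2→E] = [72, 72, 64]
r3 m[φ3→H] = [72, 63, 72]
r3 m[φ3→Q] = [294, 441, 392]
r3 m[φ4→H] = [7, 8, 5]
r3 m[φ4→R] = [441, 126, 126]
r3 m[φ5→H] = [7, 2, 1]
r3 m[P→φ0] = [8, 9, 7]
r3 m[P→φ1] = [9, 9, 2]
r3 m[S→φ0] = [1, 1, 1]
r3 m[H→φ3] = [49, 16, 5]
r3 m[H→φ4] = [63, 14, 8]
r3 m[H→φ5] = [63, 56, 40]
r3 m[Q→φ2] = [8, 9, 8]
r3 m[Q→φ3] = [9, 8, 8]
r3 m[E→φ1] = [9, 8, 8]
r3 m[E→φ2] = [7, 8, 9]
r3 m[R→φ4] = [1, 1, 1]
r4 m[φ0→P] = [9, 9, 2]
r4 m[φ0→S] = [27, 81, 63]
r4 m[φ1→P] = [64, 72, 63]
r4 m[φ1→E] = [45, 72, 81]
r4 m[φ2→Q] = [63, 64, 72]
r4 m[φ2→E] = [72, 72, 64]
r4 m[φ3→H] = [72, 63, 72]
r4 m[φ3→Q] = [294, 441, 392]
r4 m[φ4→H] = [7, 8, 5]
r4 m[φ4→R] = [441, 126, 126]
r4 m[φ5→H] = [7, 2, 1]
r4 m[P→φ0] = [64, 72, 63]
r4 m[P→φ1] = [9, 9, 2]
r4 m[S→φ0] = [1, 1, 1]
r4 m[H→φ3] = [49, 16, 5]
r4 m[H→φ4] = [504, 126, 72]
r4 m[H→φ5] = [504, 504, 360]
r4 m[Q→φ2] = [294, 441, 392]
r4 m[Q→φ3] = [63, 64, 72]
r4 m[E→φ1] = [72, 72, 64]
r4 m[E→φ2] = [45, 72, 81]
r4 m[R→φ4] = [1, 1, 1]
r5 m[φ0→P] = [9, 9, 2]
r5 m[φ0→S] = [216, 648, 504]
r5 m[φ1→P] = [576, 576, 504]
r5 m[φ1→E] = [45, 72, 81]
r5 m[φ2→Q] = [405, 576, 648]
r5 m[φ2→E] = [2744, 3528, 3136]
r5 m[φ3→H] = [576, 441, 576]
r5 m[φ3→Q] = [294, 441, 392]
r5 m[φ4→H] = [7, 8, 5]
r5 m[φ4→R] = [3528, 1008, 1008]
r5 m[φ5→H] = [7, 2, 1]
r5 m[P→φ0] = [64, 72, 63]
r5 m[P→φ1] = [9, 9, 2]
r5 m[S→φ0] = [1, 1, 1]
r5 m[H→φ3] = [49, 16, 5]
r5 m[H→φ4] = [504, 126, 72]
r5 m[H→φ5] = [504, 504, 360]
r5 m[Q→φ2] = [294, 441, 392]
r5 m[Q→φ3] = [63, 64, 72]
r5 m[E→φ1] = [72, 72, 64]
r5 m[E→φ2] = [45, 72, 81]
r5 m[R→φ4] = [1, 1, 1]
r6 m[φ0→P] = [9, 9, 2]
r6 m[φ0→S] = [216, 648, 504]
r6 m[φ1→P] = [576, 576, 504]
r6 m[φ1→E] = [45, 72, 81]
r6 m[φ2→Q] = [405, 576, 648]
r6 m[φ2→E] = [2744, 3528, 3136]
r6 m[φ3→H] = [576, 441, 576]
r6 m[φ3→Q] = [294, 441, 392]
r6 m[φ4→H] = [7, 8, 5]
r6 m[φ4→R] = [3528, 1008, 1008]
r6 m[φ5→H] = [7, 2, 1]
r6 m[P→φ0] = [576, 576, 504]
r6 m[P→φ1] = [9, 9, 2]
r6 m[S→φ0] = [1, 1, 1]
r6 m[H→φ3] = [49, 16, 5]
r6 m[H→φ4] = [4032, 882, 576]
r6 m[H→φ5] = [4032, 3528, 2880]
r6 m[Q→φ2] = [294, 441, 392]
r6 m[Q→φ3] = [405, 576, 648]
r6 m[E→φ1] = [2744, 3528, 3136]
r6 m[E→φ2] = [45, 72, 81]
r6 m[R→φ4] = [1, 1, 1]
r7 m[φ0→P] = [9, 9, 2]
r7 m[φ0→S] = [1728, 5184, 4032]
r7 m[φ1→P] = [28224, 28224, 21168]
r7 m[φ1→E] = [45, 72, 81]
r7 m[φ2→Q] = [405, 576, 648]
r7 m[φ2→E] = [2744, 3528, 3136]
r7 m[φ3→H] = [5184, 2835, 5184]
r7 m[φ3→Q] = [294, 441, 392]
r7 m[φ4→H] = [7, 8, 5]
r7 m[φ4→R] = [28224, 8064, 8064]
r7 m[φ5→H] = [7, 2, 1]
r7 m[P→φ0] = [576, 576, 504]
r7 m[P→φ1] = [9, 9, 2]
r7 m[S→φ0] = [1, 1, 1]
r7 m[H→φ3] = [49, 16, 5]
r7 m[H→φ4] = [4032, 882, 576]
r7 m[H→φ5] = [4032, 3528, 2880]
r7 m[Q→φ2] = [294, 441, 392]
r7 m[Q→φ3] = [405, 576, 648]
r7 m[E→φ1] = [2744, 3528, 3136]
r7 m[E→φ2] = [45, 72, 81]
r7 m[R→φ4] = [1, 1, 1]
r8 m[φ0→P] = [9, 9, 2]
r8 m[φ0→S] = [1728, 5184, 4032]
r8 m[φ1→P] = [28224, 28224, 21168]
r8 m[φ1→E] = [45, 72, 81]
r8 m[φ2→Q] = [405, 576, 648]
r8 m[φ2→E] = [2744, 3528, 3136]
r8 m[φ3→H] = [5184, 2835, 5184]
r8 m[φ3→Q] = [294, 441, 392]
r8 m[φ4→H] = [7, 8, 5]
r8 m[φ4→R] = [28224, 8064, 8064]
r8 m[φ5→H] = [7, 2, 1]
r8 m[P→φ0] = [28224, 28224, 21168]
r8 m[P→φ1] = [9, 9, 2]
r8 m[S→φ0] = [1, 1, 1]
r8 m[H→φ3] = [49, 16, 5]
r8 m[H→φ4] = [36288, 5670, 5184]
r8 m[H→φ5] = [36288, 22680, 25920]
r8 m[Q→φ2] = [294, 441, 392]
r8 m[Q→φ3] = [405, 576, 648]
r8 m[E→φ1] = [2744, 3528, 3136]
r8 m[E→φ2] = [45, 72, 81]
r8 m[R→φ4] = [1, 1, 1]
r9 m[φ0→P] = [9, 9, 2]
r9 m[φ0→S] = [84672, 254016, 197568]
r9 m[φ1→P] = [28224, 28224, 21168]
r9 m[φ1→E] = [45, 72, 81]
r9 m[φ2→Q] = [405, 576, 648]
r9 m[φ2→E] = [2744, 3528, 3136]
r9 m[φ3→H] = [5184, 2835, 5184]
r9 m[φ3→Q] = [294, 441, 392]
r9 m[φ4→H] = [7, 8, 5]
r9 m[φ4→R] = [254016, 72576, 72576]
r9 m[φ5→H] = [7, 2, 1]
r9 m[P→φ0] = [28224, 28224, 21168]
r9 m[P→φ1] = [9, 9, 2]
r9 m[S→φ0] = [1, 1, 1]
r9 m[H→φ3] = [49, 16, 5]
r9 m[H→φ4] = [36288, 5670, 5184]
r9 m[H→φ5] = [36288, 22680, 25920]
r9 m[Q→φ2] = [294, 441, 392]
r9 m[Q→φ3] = [405, 576, 648]
r9 m[E→φ1] = [2744, 3528, 3136]
r9 m[E→φ2] = [45, 72, 81]
r9 m[R→φ4] = [1, 1, 1]
r10 m[φ0→P] = [9, 9, 2]
r10 m[φ0→S] = [84672, 254016, 197568]
r10 m[φ1→P] = [28224, 28224, 21168]
r10 m[φ1→E] = [45, 72, 81]
r10 m[φ2→Q] = [405, 576, 648]
r10 m[φ2→E] = [2744, 3528, 3136]
r10 m[φ3→H] = [5184, 2835, 5184]
r10 m[φ3→Q] = [294, 441, 392]
r10 m[φ4→H] = [7, 8, 5]
r10 m[φ4→R] = [254016, 72576, 72576]
r10 m[φ5→H] = [7, 2, 1]
r10 m[P→φ0] = [28224, 28224, 21168]
r10 m[P→φ1] = [9, 9, 2]
r10 m[S→φ0] = [1, 1, 1]
r10 m[H→φ3] = [49, 16, 5]
r10 m[H→φ4] = [36288, 5670, 5184]
r10 m[H→φ5] = [36288, 22680, 25920]
r10 m[Q→φ2] = [294, 441, 392]
r10 m[Q→φ3] = [405, 576, 648]
r10 m[E→φ1] = [2744, 3528, 3136]
r10 m[E→φ2] = [45, 72, 81]
r10 m[R→φ4] = [1, 1, 1]
fixed point reached at round 10
traceback from P: (P=0, S=1, H=0, Q=1, E=1, R=0), score=254016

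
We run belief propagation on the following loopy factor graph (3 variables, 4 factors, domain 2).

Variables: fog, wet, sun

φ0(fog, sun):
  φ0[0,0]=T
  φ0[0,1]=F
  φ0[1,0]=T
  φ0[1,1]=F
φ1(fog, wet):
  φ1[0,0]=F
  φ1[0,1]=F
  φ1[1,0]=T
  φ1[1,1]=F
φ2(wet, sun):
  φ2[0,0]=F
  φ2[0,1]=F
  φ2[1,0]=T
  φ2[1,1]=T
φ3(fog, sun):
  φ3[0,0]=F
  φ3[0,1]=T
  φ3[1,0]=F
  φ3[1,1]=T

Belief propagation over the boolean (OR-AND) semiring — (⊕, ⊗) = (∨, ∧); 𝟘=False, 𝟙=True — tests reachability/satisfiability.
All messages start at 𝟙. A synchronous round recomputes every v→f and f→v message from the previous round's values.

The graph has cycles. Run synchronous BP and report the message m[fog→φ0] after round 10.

init: all messages = 𝟙 over 2 values
r1 m[φ0→fog] = [T, T]
r1 m[φ0→sun] = [T, F]
r1 m[φ1→fog] = [F, T]
r1 m[φ1→wet] = [T, F]
r1 m[φ2→wet] = [F, T]
r1 m[φ2→sun] = [T, T]
r1 m[φ3→fog] = [T, T]
r1 m[φ3→sun] = [F, T]
r1 m[fog→φ0] = [T, T]
r1 m[fog→φ1] = [T, T]
r1 m[fog→φ3] = [T, T]
r1 m[wet→φ1] = [T, T]
r1 m[wet→φ2] = [T, T]
r1 m[sun→φ0] = [T, T]
r1 m[sun→φ2] = [T, T]
r1 m[sun→φ3] = [T, T]
r2 m[φ0→fog] = [T, T]
r2 m[φ0→sun] = [T, F]
r2 m[φ1→fog] = [F, T]
r2 m[φ1→wet] = [T, F]
r2 m[φ2→wet] = [F, T]
r2 m[φ2→sun] = [T, T]
r2 m[φ3→fog] = [T, T]
r2 m[φ3→sun] = [F, T]
r2 m[fog→φ0] = [F, T]
r2 m[fog→φ1] = [T, T]
r2 m[fog→φ3] = [F, T]
r2 m[wet→φ1] = [F, T]
r2 m[wet→φ2] = [T, F]
r2 m[sun→φ0] = [F, T]
r2 m[sun→φ2] = [F, F]
r2 m[sun→φ3] = [T, F]
r3 m[φ0→fog] = [F, F]
r3 m[φ0→sun] = [T, F]
r3 m[φ1→fog] = [F, F]
r3 m[φ1→wet] = [T, F]
r3 m[φ2→wet] = [F, F]
r3 m[φ2→sun] = [F, F]
r3 m[φ3→fog] = [F, F]
r3 m[φ3→sun] = [F, T]
r3 m[fog→φ0] = [F, T]
r3 m[fog→φ1] = [T, T]
r3 m[fog→φ3] = [F, T]
r3 m[wet→φ1] = [F, T]
r3 m[wet→φ2] = [T, F]
r3 m[sun→φ0] = [F, T]
r3 m[sun→φ2] = [F, F]
r3 m[sun→φ3] = [T, F]
r4 m[φ0→fog] = [F, F]
r4 m[φ0→sun] = [T, F]
r4 m[φ1→fog] = [F, F]
r4 m[φ1→wet] = [T, F]
r4 m[φ2→wet] = [F, F]
r4 m[φ2→sun] = [F, F]
r4 m[φ3→fog] = [F, F]
r4 m[φ3→sun] = [F, T]
r4 m[fog→φ0] = [F, F]
r4 m[fog→φ1] = [F, F]
r4 m[fog→φ3] = [F, F]
r4 m[wet→φ1] = [F, F]
r4 m[wet→φ2] = [T, F]
r4 m[sun→φ0] = [F, F]
r4 m[sun→φ2] = [F, F]
r4 m[sun→φ3] = [F, F]
r5 m[φ0→fog] = [F, F]
r5 m[φ0→sun] = [F, F]
r5 m[φ1→fog] = [F, F]
r5 m[φ1→wet] = [F, F]
r5 m[φ2→wet] = [F, F]
r5 m[φ2→sun] = [F, F]
r5 m[φ3→fog] = [F, F]
r5 m[φ3→sun] = [F, F]
r5 m[fog→φ0] = [F, F]
r5 m[fog→φ1] = [F, F]
r5 m[fog→φ3] = [F, F]
r5 m[wet→φ1] = [F, F]
r5 m[wet→φ2] = [T, F]
r5 m[sun→φ0] = [F, F]
r5 m[sun→φ2] = [F, F]
r5 m[sun→φ3] = [F, F]
r6 m[φ0→fog] = [F, F]
r6 m[φ0→sun] = [F, F]
r6 m[φ1→fog] = [F, F]
r6 m[φ1→wet] = [F, F]
r6 m[φ2→wet] = [F, F]
r6 m[φ2→sun] = [F, F]
r6 m[φ3→fog] = [F, F]
r6 m[φ3→sun] = [F, F]
r6 m[fog→φ0] = [F, F]
r6 m[fog→φ1] = [F, F]
r6 m[fog→φ3] = [F, F]
r6 m[wet→φ1] = [F, F]
r6 m[wet→φ2] = [F, F]
r6 m[sun→φ0] = [F, F]
r6 m[sun→φ2] = [F, F]
r6 m[sun→φ3] = [F, F]
r7 m[φ0→fog] = [F, F]
r7 m[φ0→sun] = [F, F]
r7 m[φ1→fog] = [F, F]
r7 m[φ1→wet] = [F, F]
r7 m[φ2→wet] = [F, F]
r7 m[φ2→sun] = [F, F]
r7 m[φ3→fog] = [F, F]
r7 m[φ3→sun] = [F, F]
r7 m[fog→φ0] = [F, F]
r7 m[fog→φ1] = [F, F]
r7 m[fog→φ3] = [F, F]
r7 m[wet→φ1] = [F, F]
r7 m[wet→φ2] = [F, F]
r7 m[sun→φ0] = [F, F]
r7 m[sun→φ2] = [F, F]
r7 m[sun→φ3] = [F, F]
r8 m[φ0→fog] = [F, F]
r8 m[φ0→sun] = [F, F]
r8 m[φ1→fog] = [F, F]
r8 m[φ1→wet] = [F, F]
r8 m[φ2→wet] = [F, F]
r8 m[φ2→sun] = [F, F]
r8 m[φ3→fog] = [F, F]
r8 m[φ3→sun] = [F, F]
r8 m[fog→φ0] = [F, F]
r8 m[fog→φ1] = [F, F]
r8 m[fog→φ3] = [F, F]
r8 m[wet→φ1] = [F, F]
r8 m[wet→φ2] = [F, F]
r8 m[sun→φ0] = [F, F]
r8 m[sun→φ2] = [F, F]
r8 m[sun→φ3] = [F, F]
r9 m[φ0→fog] = [F, F]
r9 m[φ0→sun] = [F, F]
r9 m[φ1→fog] = [F, F]
r9 m[φ1→wet] = [F, F]
r9 m[φ2→wet] = [F, F]
r9 m[φ2→sun] = [F, F]
r9 m[φ3→fog] = [F, F]
r9 m[φ3→sun] = [F, F]
r9 m[fog→φ0] = [F, F]
r9 m[fog→φ1] = [F, F]
r9 m[fog→φ3] = [F, F]
r9 m[wet→φ1] = [F, F]
r9 m[wet→φ2] = [F, F]
r9 m[sun→φ0] = [F, F]
r9 m[sun→φ2] = [F, F]
r9 m[sun→φ3] = [F, F]
r10 m[φ0→fog] = [F, F]
r10 m[φ0→sun] = [F, F]
r10 m[φ1→fog] = [F, F]
r10 m[φ1→wet] = [F, F]
r10 m[φ2→wet] = [F, F]
r10 m[φ2→sun] = [F, F]
r10 m[φ3→fog] = [F, F]
r10 m[φ3→sun] = [F, F]
r10 m[fog→φ0] = [F, F]
r10 m[fog→φ1] = [F, F]
r10 m[fog→φ3] = [F, F]
r10 m[wet→φ1] = [F, F]
r10 m[wet→φ2] = [F, F]
r10 m[sun→φ0] = [F, F]
r10 m[sun→φ2] = [F, F]
r10 m[sun→φ3] = [F, F]
fixed point reached at round 7

message @ round 10 = [F, F]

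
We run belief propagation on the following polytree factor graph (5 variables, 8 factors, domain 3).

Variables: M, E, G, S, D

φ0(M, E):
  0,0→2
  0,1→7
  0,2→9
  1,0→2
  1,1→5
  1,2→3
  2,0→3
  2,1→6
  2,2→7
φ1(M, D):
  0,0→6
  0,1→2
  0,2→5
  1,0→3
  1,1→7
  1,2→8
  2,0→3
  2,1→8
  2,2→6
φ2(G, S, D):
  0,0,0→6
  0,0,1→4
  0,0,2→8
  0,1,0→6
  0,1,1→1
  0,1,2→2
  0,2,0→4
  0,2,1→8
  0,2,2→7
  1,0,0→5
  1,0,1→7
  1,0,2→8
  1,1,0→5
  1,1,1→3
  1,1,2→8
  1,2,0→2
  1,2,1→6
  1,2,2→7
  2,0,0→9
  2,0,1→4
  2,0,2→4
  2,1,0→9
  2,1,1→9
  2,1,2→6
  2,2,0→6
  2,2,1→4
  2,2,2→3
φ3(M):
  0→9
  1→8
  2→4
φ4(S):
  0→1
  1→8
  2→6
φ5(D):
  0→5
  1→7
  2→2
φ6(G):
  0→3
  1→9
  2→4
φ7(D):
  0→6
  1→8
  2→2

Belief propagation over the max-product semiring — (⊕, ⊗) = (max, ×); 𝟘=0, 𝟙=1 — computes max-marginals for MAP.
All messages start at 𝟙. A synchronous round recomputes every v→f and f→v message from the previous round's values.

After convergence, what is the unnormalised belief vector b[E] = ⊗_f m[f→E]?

b[E] = [2032128, 5080320, 5248800]

init: all messages = 𝟙 over 3 values
r1 m[φ0→M] = [9, 5, 7]
r1 m[φ0→E] = [3, 7, 9]
r1 m[φ1→M] = [6, 8, 8]
r1 m[φ1→D] = [6, 8, 8]
r1 m[φ2→G] = [8, 8, 9]
r1 m[φ2→S] = [9, 9, 8]
r1 m[φ2→D] = [9, 9, 8]
r1 m[φ3→M] = [9, 8, 4]
r1 m[φ4→S] = [1, 8, 6]
r1 m[φ5→D] = [5, 7, 2]
r1 m[φ6→G] = [3, 9, 4]
r1 m[φ7→D] = [6, 8, 2]
r1 m[M→φ0] = [1, 1, 1]
r1 m[M→φ1] = [1, 1, 1]
r1 m[M→φ3] = [1, 1, 1]
r1 m[E→φ0] = [1, 1, 1]
r1 m[G→φ2] = [1, 1, 1]
r1 m[G→φ6] = [1, 1, 1]
r1 m[S→φ2] = [1, 1, 1]
r1 m[S→φ4] = [1, 1, 1]
r1 m[D→φ1] = [1, 1, 1]
r1 m[D→φ2] = [1, 1, 1]
r1 m[D→φ5] = [1, 1, 1]
r1 m[D→φ7] = [1, 1, 1]
r2 m[φ0→M] = [9, 5, 7]
r2 m[φ0→E] = [3, 7, 9]
r2 m[φ1→M] = [6, 8, 8]
r2 m[φ1→D] = [6, 8, 8]
r2 m[φ2→G] = [8, 8, 9]
r2 m[φ2→S] = [9, 9, 8]
r2 m[φ2→D] = [9, 9, 8]
r2 m[φ3→M] = [9, 8, 4]
r2 m[φ4→S] = [1, 8, 6]
r2 m[φ5→D] = [5, 7, 2]
r2 m[φ6→G] = [3, 9, 4]
r2 m[φ7→D] = [6, 8, 2]
r2 m[M→φ0] = [54, 64, 32]
r2 m[M→φ1] = [81, 40, 28]
r2 m[M→φ3] = [54, 40, 56]
r2 m[E→φ0] = [1, 1, 1]
r2 m[G→φ2] = [3, 9, 4]
r2 m[G→φ6] = [8, 8, 9]
r2 m[S→φ2] = [1, 8, 6]
r2 m[S→φ4] = [9, 9, 8]
r2 m[D→φ1] = [270, 504, 32]
r2 m[D→φ2] = [180, 448, 32]
r2 m[D→φ5] = [324, 576, 128]
r2 m[D→φ7] = [270, 504, 128]
r3 m[φ0→M] = [9, 5, 7]
r3 m[φ0→E] = [128, 378, 486]
r3 m[φ1→M] = [1620, 3528, 4032]
r3 m[φ1→D] = [486, 280, 405]
r3 m[φ2→G] = [21504, 16128, 32256]
r3 m[φ2→S] = [28224, 16128, 24192]
r3 m[φ2→D] = [360, 324, 576]
r3 m[φ3→M] = [9, 8, 4]
r3 m[φ4→S] = [1, 8, 6]
r3 m[φ5→D] = [5, 7, 2]
r3 m[φ6→G] = [3, 9, 4]
r3 m[φ7→D] = [6, 8, 2]
r3 m[M→φ0] = [54, 64, 32]
r3 m[M→φ1] = [81, 40, 28]
r3 m[M→φ3] = [54, 40, 56]
r3 m[E→φ0] = [1, 1, 1]
r3 m[G→φ2] = [3, 9, 4]
r3 m[G→φ6] = [8, 8, 9]
r3 m[S→φ2] = [1, 8, 6]
r3 m[S→φ4] = [9, 9, 8]
r3 m[D→φ1] = [270, 504, 32]
r3 m[D→φ2] = [180, 448, 32]
r3 m[D→φ5] = [324, 576, 128]
r3 m[D→φ7] = [270, 504, 128]
r4 m[φ0→M] = [9, 5, 7]
r4 m[φ0→E] = [128, 378, 486]
r4 m[φ1→M] = [1620, 3528, 4032]
r4 m[φ1→D] = [486, 280, 405]
r4 m[φ2→G] = [21504, 16128, 32256]
r4 m[φ2→S] = [28224, 16128, 24192]
r4 m[φ2→D] = [360, 324, 576]
r4 m[φ3→M] = [9, 8, 4]
r4 m[φ4→S] = [1, 8, 6]
r4 m[φ5→D] = [5, 7, 2]
r4 m[φ6→G] = [3, 9, 4]
r4 m[φ7→D] = [6, 8, 2]
r4 m[M→φ0] = [14580, 28224, 16128]
r4 m[M→φ1] = [81, 40, 28]
r4 m[M→φ3] = [14580, 17640, 28224]
r4 m[E→φ0] = [1, 1, 1]
r4 m[G→φ2] = [3, 9, 4]
r4 m[G→φ6] = [21504, 16128, 32256]
r4 m[S→φ2] = [1, 8, 6]
r4 m[S→φ4] = [28224, 16128, 24192]
r4 m[D→φ1] = [10800, 18144, 2304]
r4 m[D→φ2] = [14580, 15680, 1620]
r4 m[D→φ5] = [1049760, 725760, 466560]
r4 m[D→φ7] = [874800, 635040, 466560]
r5 m[φ0→M] = [9, 5, 7]
r5 m[φ0→E] = [56448, 141120, 131220]
r5 m[φ1→M] = [64800, 127008, 145152]
r5 m[φ1→D] = [486, 280, 405]
r5 m[φ2→G] = [752640, 583200, 1128960]
r5 m[φ2→S] = [987840, 656100, 846720]
r5 m[φ2→D] = [360, 324, 576]
r5 m[φ3→M] = [9, 8, 4]
r5 m[φ4→S] = [1, 8, 6]
r5 m[φ5→D] = [5, 7, 2]
r5 m[φ6→G] = [3, 9, 4]
r5 m[φ7→D] = [6, 8, 2]
r5 m[M→φ0] = [14580, 28224, 16128]
r5 m[M→φ1] = [81, 40, 28]
r5 m[M→φ3] = [14580, 17640, 28224]
r5 m[E→φ0] = [1, 1, 1]
r5 m[G→φ2] = [3, 9, 4]
r5 m[G→φ6] = [21504, 16128, 32256]
r5 m[S→φ2] = [1, 8, 6]
r5 m[S→φ4] = [28224, 16128, 24192]
r5 m[D→φ1] = [10800, 18144, 2304]
r5 m[D→φ2] = [14580, 15680, 1620]
r5 m[D→φ5] = [1049760, 725760, 466560]
r5 m[D→φ7] = [874800, 635040, 466560]
r6 m[φ0→M] = [9, 5, 7]
r6 m[φ0→E] = [56448, 141120, 131220]
r6 m[φ1→M] = [64800, 127008, 145152]
r6 m[φ1→D] = [486, 280, 405]
r6 m[φ2→G] = [752640, 583200, 1128960]
r6 m[φ2→S] = [987840, 656100, 846720]
r6 m[φ2→D] = [360, 324, 576]
r6 m[φ3→M] = [9, 8, 4]
r6 m[φ4→S] = [1, 8, 6]
r6 m[φ5→D] = [5, 7, 2]
r6 m[φ6→G] = [3, 9, 4]
r6 m[φ7→D] = [6, 8, 2]
r6 m[M→φ0] = [583200, 1016064, 580608]
r6 m[M→φ1] = [81, 40, 28]
r6 m[M→φ3] = [583200, 635040, 1016064]
r6 m[E→φ0] = [1, 1, 1]
r6 m[G→φ2] = [3, 9, 4]
r6 m[G→φ6] = [752640, 583200, 1128960]
r6 m[S→φ2] = [1, 8, 6]
r6 m[S→φ4] = [987840, 656100, 846720]
r6 m[D→φ1] = [10800, 18144, 2304]
r6 m[D→φ2] = [14580, 15680, 1620]
r6 m[D→φ5] = [1049760, 725760, 466560]
r6 m[D→φ7] = [874800, 635040, 466560]
r7 m[φ0→M] = [9, 5, 7]
r7 m[φ0→E] = [2032128, 5080320, 5248800]
r7 m[φ1→M] = [64800, 127008, 145152]
r7 m[φ1→D] = [486, 280, 405]
r7 m[φ2→G] = [752640, 583200, 1128960]
r7 m[φ2→S] = [987840, 656100, 846720]
r7 m[φ2→D] = [360, 324, 576]
r7 m[φ3→M] = [9, 8, 4]
r7 m[φ4→S] = [1, 8, 6]
r7 m[φ5→D] = [5, 7, 2]
r7 m[φ6→G] = [3, 9, 4]
r7 m[φ7→D] = [6, 8, 2]
r7 m[M→φ0] = [583200, 1016064, 580608]
r7 m[M→φ1] = [81, 40, 28]
r7 m[M→φ3] = [583200, 635040, 1016064]
r7 m[E→φ0] = [1, 1, 1]
r7 m[G→φ2] = [3, 9, 4]
r7 m[G→φ6] = [752640, 583200, 1128960]
r7 m[S→φ2] = [1, 8, 6]
r7 m[S→φ4] = [987840, 656100, 846720]
r7 m[D→φ1] = [10800, 18144, 2304]
r7 m[D→φ2] = [14580, 15680, 1620]
r7 m[D→φ5] = [1049760, 725760, 466560]
r7 m[D→φ7] = [874800, 635040, 466560]
r8 m[φ0→M] = [9, 5, 7]
r8 m[φ0→E] = [2032128, 5080320, 5248800]
r8 m[φ1→M] = [64800, 127008, 145152]
r8 m[φ1→D] = [486, 280, 405]
r8 m[φ2→G] = [752640, 583200, 1128960]
r8 m[φ2→S] = [987840, 656100, 846720]
r8 m[φ2→D] = [360, 324, 576]
r8 m[φ3→M] = [9, 8, 4]
r8 m[φ4→S] = [1, 8, 6]
r8 m[φ5→D] = [5, 7, 2]
r8 m[φ6→G] = [3, 9, 4]
r8 m[φ7→D] = [6, 8, 2]
r8 m[M→φ0] = [583200, 1016064, 580608]
r8 m[M→φ1] = [81, 40, 28]
r8 m[M→φ3] = [583200, 635040, 1016064]
r8 m[E→φ0] = [1, 1, 1]
r8 m[G→φ2] = [3, 9, 4]
r8 m[G→φ6] = [752640, 583200, 1128960]
r8 m[S→φ2] = [1, 8, 6]
r8 m[S→φ4] = [987840, 656100, 846720]
r8 m[D→φ1] = [10800, 18144, 2304]
r8 m[D→φ2] = [14580, 15680, 1620]
r8 m[D→φ5] = [1049760, 725760, 466560]
r8 m[D→φ7] = [874800, 635040, 466560]
fixed point reached at round 8
b[E] = ⊗ incoming = [2032128, 5080320, 5248800]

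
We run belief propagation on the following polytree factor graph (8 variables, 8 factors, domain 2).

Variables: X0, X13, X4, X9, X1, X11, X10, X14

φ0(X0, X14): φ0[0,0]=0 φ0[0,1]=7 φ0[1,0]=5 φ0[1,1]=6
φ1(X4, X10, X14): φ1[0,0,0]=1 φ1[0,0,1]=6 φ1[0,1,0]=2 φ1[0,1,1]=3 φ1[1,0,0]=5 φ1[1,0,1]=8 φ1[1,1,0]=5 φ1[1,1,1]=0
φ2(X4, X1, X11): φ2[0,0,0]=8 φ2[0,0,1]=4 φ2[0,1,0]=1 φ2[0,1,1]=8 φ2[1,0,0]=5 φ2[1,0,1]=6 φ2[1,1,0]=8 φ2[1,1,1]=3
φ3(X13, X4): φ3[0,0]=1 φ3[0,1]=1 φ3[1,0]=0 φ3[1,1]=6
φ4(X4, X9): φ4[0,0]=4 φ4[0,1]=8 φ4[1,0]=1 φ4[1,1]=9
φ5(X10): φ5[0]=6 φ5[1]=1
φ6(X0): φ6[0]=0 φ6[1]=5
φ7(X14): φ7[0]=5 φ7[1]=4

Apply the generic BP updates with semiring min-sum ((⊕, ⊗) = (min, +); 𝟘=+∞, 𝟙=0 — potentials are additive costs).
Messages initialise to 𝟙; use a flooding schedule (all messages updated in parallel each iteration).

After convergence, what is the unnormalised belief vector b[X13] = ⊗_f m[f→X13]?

b[X13] = [14, 13]

init: all messages = 𝟙 over 2 values
r1 m[φ0→X0] = [0, 5]
r1 m[φ0→X14] = [0, 6]
r1 m[φ1→X4] = [1, 0]
r1 m[φ1→X10] = [1, 0]
r1 m[φ1→X14] = [1, 0]
r1 m[φ2→X4] = [1, 3]
r1 m[φ2→X1] = [4, 1]
r1 m[φ2→X11] = [1, 3]
r1 m[φ3→X13] = [1, 0]
r1 m[φ3→X4] = [0, 1]
r1 m[φ4→X4] = [4, 1]
r1 m[φ4→X9] = [1, 8]
r1 m[φ5→X10] = [6, 1]
r1 m[φ6→X0] = [0, 5]
r1 m[φ7→X14] = [5, 4]
r1 m[X0→φ0] = [0, 0]
r1 m[X0→φ6] = [0, 0]
r1 m[X13→φ3] = [0, 0]
r1 m[X4→φ1] = [0, 0]
r1 m[X4→φ2] = [0, 0]
r1 m[X4→φ3] = [0, 0]
r1 m[X4→φ4] = [0, 0]
r1 m[X9→φ4] = [0, 0]
r1 m[X1→φ2] = [0, 0]
r1 m[X11→φ2] = [0, 0]
r1 m[X10→φ1] = [0, 0]
r1 m[X10→φ5] = [0, 0]
r1 m[X14→φ0] = [0, 0]
r1 m[X14→φ1] = [0, 0]
r1 m[X14→φ7] = [0, 0]
r2 m[φ0→X0] = [0, 5]
r2 m[φ0→X14] = [0, 6]
r2 m[φ1→X4] = [1, 0]
r2 m[φ1→X10] = [1, 0]
r2 m[φ1→X14] = [1, 0]
r2 m[φ2→X4] = [1, 3]
r2 m[φ2→X1] = [4, 1]
r2 m[φ2→X11] = [1, 3]
r2 m[φ3→X13] = [1, 0]
r2 m[φ3→X4] = [0, 1]
r2 m[φ4→X4] = [4, 1]
r2 m[φ4→X9] = [1, 8]
r2 m[φ5→X10] = [6, 1]
r2 m[φ6→X0] = [0, 5]
r2 m[φ7→X14] = [5, 4]
r2 m[X0→φ0] = [0, 5]
r2 m[X0→φ6] = [0, 5]
r2 m[X13→φ3] = [0, 0]
r2 m[X4→φ1] = [5, 5]
r2 m[X4→φ2] = [5, 2]
r2 m[X4→φ3] = [6, 4]
r2 m[X4→φ4] = [2, 4]
r2 m[X9→φ4] = [0, 0]
r2 m[X1→φ2] = [0, 0]
r2 m[X11→φ2] = [0, 0]
r2 m[X10→φ1] = [6, 1]
r2 m[X10→φ5] = [1, 0]
r2 m[X14→φ0] = [6, 4]
r2 m[X14→φ1] = [5, 10]
r2 m[X14→φ7] = [1, 6]
r3 m[φ0→X0] = [6, 10]
r3 m[φ0→X14] = [0, 7]
r3 m[φ1→X4] = [8, 11]
r3 m[φ1→X10] = [11, 12]
r3 m[φ1→X14] = [8, 6]
r3 m[φ2→X4] = [1, 3]
r3 m[φ2→X1] = [7, 5]
r3 m[φ2→X11] = [6, 5]
r3 m[φ3→X13] = [5, 6]
r3 m[φ3→X4] = [0, 1]
r3 m[φ4→X4] = [4, 1]
r3 m[φ4→X9] = [5, 10]
r3 m[φ5→X10] = [6, 1]
r3 m[φ6→X0] = [0, 5]
r3 m[φ7→X14] = [5, 4]
r3 m[X0→φ0] = [0, 5]
r3 m[X0→φ6] = [0, 5]
r3 m[X13→φ3] = [0, 0]
r3 m[X4→φ1] = [5, 5]
r3 m[X4→φ2] = [5, 2]
r3 m[X4→φ3] = [6, 4]
r3 m[X4→φ4] = [2, 4]
r3 m[X9→φ4] = [0, 0]
r3 m[X1→φ2] = [0, 0]
r3 m[X11→φ2] = [0, 0]
r3 m[X10→φ1] = [6, 1]
r3 m[X10→φ5] = [1, 0]
r3 m[X14→φ0] = [6, 4]
r3 m[X14→φ1] = [5, 10]
r3 m[X14→φ7] = [1, 6]
r4 m[φ0→X0] = [6, 10]
r4 m[φ0→X14] = [0, 7]
r4 m[φ1→X4] = [8, 11]
r4 m[φ1→X10] = [11, 12]
r4 m[φ1→X14] = [8, 6]
r4 m[φ2→X4] = [1, 3]
r4 m[φ2→X1] = [7, 5]
r4 m[φ2→X11] = [6, 5]
r4 m[φ3→X13] = [5, 6]
r4 m[φ3→X4] = [0, 1]
r4 m[φ4→X4] = [4, 1]
r4 m[φ4→X9] = [5, 10]
r4 m[φ5→X10] = [6, 1]
r4 m[φ6→X0] = [0, 5]
r4 m[φ7→X14] = [5, 4]
r4 m[X0→φ0] = [0, 5]
r4 m[X0→φ6] = [6, 10]
r4 m[X13→φ3] = [0, 0]
r4 m[X4→φ1] = [5, 5]
r4 m[X4→φ2] = [12, 13]
r4 m[X4→φ3] = [13, 15]
r4 m[X4→φ4] = [9, 15]
r4 m[X9→φ4] = [0, 0]
r4 m[X1→φ2] = [0, 0]
r4 m[X11→φ2] = [0, 0]
r4 m[X10→φ1] = [6, 1]
r4 m[X10→φ5] = [11, 12]
r4 m[X14→φ0] = [13, 10]
r4 m[X14→φ1] = [5, 11]
r4 m[X14→φ7] = [8, 13]
r5 m[φ0→X0] = [13, 16]
r5 m[φ0→X14] = [0, 7]
r5 m[φ1→X4] = [8, 11]
r5 m[φ1→X10] = [11, 12]
r5 m[φ1→X14] = [8, 6]
r5 m[φ2→X4] = [1, 3]
r5 m[φ2→X1] = [16, 13]
r5 m[φ2→X11] = [13, 16]
r5 m[φ3→X13] = [14, 13]
r5 m[φ3→X4] = [0, 1]
r5 m[φ4→X4] = [4, 1]
r5 m[φ4→X9] = [13, 17]
r5 m[φ5→X10] = [6, 1]
r5 m[φ6→X0] = [0, 5]
r5 m[φ7→X14] = [5, 4]
r5 m[X0→φ0] = [0, 5]
r5 m[X0→φ6] = [6, 10]
r5 m[X13→φ3] = [0, 0]
r5 m[X4→φ1] = [5, 5]
r5 m[X4→φ2] = [12, 13]
r5 m[X4→φ3] = [13, 15]
r5 m[X4→φ4] = [9, 15]
r5 m[X9→φ4] = [0, 0]
r5 m[X1→φ2] = [0, 0]
r5 m[X11→φ2] = [0, 0]
r5 m[X10→φ1] = [6, 1]
r5 m[X10→φ5] = [11, 12]
r5 m[X14→φ0] = [13, 10]
r5 m[X14→φ1] = [5, 11]
r5 m[X14→φ7] = [8, 13]
r6 m[φ0→X0] = [13, 16]
r6 m[φ0→X14] = [0, 7]
r6 m[φ1→X4] = [8, 11]
r6 m[φ1→X10] = [11, 12]
r6 m[φ1→X14] = [8, 6]
r6 m[φ2→X4] = [1, 3]
r6 m[φ2→X1] = [16, 13]
r6 m[φ2→X11] = [13, 16]
r6 m[φ3→X13] = [14, 13]
r6 m[φ3→X4] = [0, 1]
r6 m[φ4→X4] = [4, 1]
r6 m[φ4→X9] = [13, 17]
r6 m[φ5→X10] = [6, 1]
r6 m[φ6→X0] = [0, 5]
r6 m[φ7→X14] = [5, 4]
r6 m[X0→φ0] = [0, 5]
r6 m[X0→φ6] = [13, 16]
r6 m[X13→φ3] = [0, 0]
r6 m[X4→φ1] = [5, 5]
r6 m[X4→φ2] = [12, 13]
r6 m[X4→φ3] = [13, 15]
r6 m[X4→φ4] = [9, 15]
r6 m[X9→φ4] = [0, 0]
r6 m[X1→φ2] = [0, 0]
r6 m[X11→φ2] = [0, 0]
r6 m[X10→φ1] = [6, 1]
r6 m[X10→φ5] = [11, 12]
r6 m[X14→φ0] = [13, 10]
r6 m[X14→φ1] = [5, 11]
r6 m[X14→φ7] = [8, 13]
r7 m[φ0→X0] = [13, 16]
r7 m[φ0→X14] = [0, 7]
r7 m[φ1→X4] = [8, 11]
r7 m[φ1→X10] = [11, 12]
r7 m[φ1→X14] = [8, 6]
r7 m[φ2→X4] = [1, 3]
r7 m[φ2→X1] = [16, 13]
r7 m[φ2→X11] = [13, 16]
r7 m[φ3→X13] = [14, 13]
r7 m[φ3→X4] = [0, 1]
r7 m[φ4→X4] = [4, 1]
r7 m[φ4→X9] = [13, 17]
r7 m[φ5→X10] = [6, 1]
r7 m[φ6→X0] = [0, 5]
r7 m[φ7→X14] = [5, 4]
r7 m[X0→φ0] = [0, 5]
r7 m[X0→φ6] = [13, 16]
r7 m[X13→φ3] = [0, 0]
r7 m[X4→φ1] = [5, 5]
r7 m[X4→φ2] = [12, 13]
r7 m[X4→φ3] = [13, 15]
r7 m[X4→φ4] = [9, 15]
r7 m[X9→φ4] = [0, 0]
r7 m[X1→φ2] = [0, 0]
r7 m[X11→φ2] = [0, 0]
r7 m[X10→φ1] = [6, 1]
r7 m[X10→φ5] = [11, 12]
r7 m[X14→φ0] = [13, 10]
r7 m[X14→φ1] = [5, 11]
r7 m[X14→φ7] = [8, 13]
fixed point reached at round 7
b[X13] = ⊗ incoming = [14, 13]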